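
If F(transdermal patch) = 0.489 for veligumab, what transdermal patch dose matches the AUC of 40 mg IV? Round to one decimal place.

For equal systemic exposure: F × D_ev = D_iv
D_ev = D_iv / F = 40 / 0.489 = 81.7996 mg

D_transdermal = 81.8 mg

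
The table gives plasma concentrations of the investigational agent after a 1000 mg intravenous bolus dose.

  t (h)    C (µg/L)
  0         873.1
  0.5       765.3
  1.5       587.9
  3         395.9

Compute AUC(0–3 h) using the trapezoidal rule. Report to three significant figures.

Trapezoidal AUC_0→3:
  [0→0.5]: (873.1+765.3)/2 × 0.5 = 409.6
  [0.5→1.5]: (765.3+587.9)/2 × 1 = 676.6
  [1.5→3]: (587.9+395.9)/2 × 1.5 = 737.85
  Sum = 1824.05 µg/L·h

AUC = 1820 µg/L·h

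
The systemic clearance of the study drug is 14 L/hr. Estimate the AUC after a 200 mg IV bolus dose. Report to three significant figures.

AUC = 14.3 mg/L·hr

AUC_0→∞ = Dose_iv / CL
        = 200 / 14 = 14.2857 mg/L·hr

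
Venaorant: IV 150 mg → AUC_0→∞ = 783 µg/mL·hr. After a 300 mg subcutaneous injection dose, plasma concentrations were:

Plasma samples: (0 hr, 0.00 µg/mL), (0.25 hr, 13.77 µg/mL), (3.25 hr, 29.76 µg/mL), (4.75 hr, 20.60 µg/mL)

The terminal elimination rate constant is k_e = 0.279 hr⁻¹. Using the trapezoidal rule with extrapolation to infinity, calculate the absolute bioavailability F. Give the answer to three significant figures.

Trapezoidal AUC_0→4.75 (subcutaneous injection):
  [0→0.25]: (0.00+13.77)/2 × 0.25 = 1.72125
  [0.25→3.25]: (13.77+29.76)/2 × 3 = 65.295
  [3.25→4.75]: (29.76+20.60)/2 × 1.5 = 37.77
  Sum = 104.78625 µg/mL·hr
Tail: C_last/k_e = 20.60/0.279 = 73.835
AUC_0→∞ (subcutaneous injection) = 104.78625 + 73.835 = 178.62125 µg/mL·hr
F = (AUC_ev/D_ev)/(AUC_iv/D_iv) = (178.62125/300)/(783/150) = 0.595404/5.22 = 0.1141

F = 0.114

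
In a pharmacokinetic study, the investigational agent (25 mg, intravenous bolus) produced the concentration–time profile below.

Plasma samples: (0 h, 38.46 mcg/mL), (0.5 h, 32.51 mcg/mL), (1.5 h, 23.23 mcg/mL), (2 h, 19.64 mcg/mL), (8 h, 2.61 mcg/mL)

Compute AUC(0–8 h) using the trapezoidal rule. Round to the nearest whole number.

AUC = 123 mcg/mL·h

Trapezoidal AUC_0→8:
  [0→0.5]: (38.46+32.51)/2 × 0.5 = 17.7425
  [0.5→1.5]: (32.51+23.23)/2 × 1 = 27.87
  [1.5→2]: (23.23+19.64)/2 × 0.5 = 10.7175
  [2→8]: (19.64+2.61)/2 × 6 = 66.75
  Sum = 123.08 mcg/mL·h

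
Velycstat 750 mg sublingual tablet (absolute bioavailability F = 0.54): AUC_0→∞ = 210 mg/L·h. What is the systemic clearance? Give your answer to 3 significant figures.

CL = F × Dose / AUC_0→∞
   = 0.54 × 750 / 210 = 1.92857 L/h

CL = 1.93 L/h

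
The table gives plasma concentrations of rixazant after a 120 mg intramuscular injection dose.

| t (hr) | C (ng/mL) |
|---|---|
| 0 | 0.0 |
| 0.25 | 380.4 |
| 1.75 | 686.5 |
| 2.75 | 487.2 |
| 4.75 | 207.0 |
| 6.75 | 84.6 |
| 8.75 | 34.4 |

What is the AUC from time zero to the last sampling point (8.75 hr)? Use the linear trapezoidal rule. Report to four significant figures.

Trapezoidal AUC_0→8.75:
  [0→0.25]: (0.0+380.4)/2 × 0.25 = 47.55
  [0.25→1.75]: (380.4+686.5)/2 × 1.5 = 800.175
  [1.75→2.75]: (686.5+487.2)/2 × 1 = 586.85
  [2.75→4.75]: (487.2+207.0)/2 × 2 = 694.2
  [4.75→6.75]: (207.0+84.6)/2 × 2 = 291.6
  [6.75→8.75]: (84.6+34.4)/2 × 2 = 119.0
  Sum = 2539.375 ng/mL·hr

AUC = 2539 ng/mL·hr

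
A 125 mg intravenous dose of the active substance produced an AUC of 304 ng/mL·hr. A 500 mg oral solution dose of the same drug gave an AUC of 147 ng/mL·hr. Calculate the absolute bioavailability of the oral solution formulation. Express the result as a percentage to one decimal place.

F = 12.1%

F = (AUC_ev / D_ev) / (AUC_iv / D_iv)
  = (147/500) / (304/125)
  = 0.294 / 2.432 = 0.1209
  = 12.09%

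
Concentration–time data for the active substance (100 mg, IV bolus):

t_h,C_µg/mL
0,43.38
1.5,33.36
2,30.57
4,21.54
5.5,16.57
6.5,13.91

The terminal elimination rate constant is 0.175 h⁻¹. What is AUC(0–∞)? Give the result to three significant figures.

AUC = 249 µg/mL·h

Trapezoidal AUC_0→6.5:
  [0→1.5]: (43.38+33.36)/2 × 1.5 = 57.555
  [1.5→2]: (33.36+30.57)/2 × 0.5 = 15.9825
  [2→4]: (30.57+21.54)/2 × 2 = 52.11
  [4→5.5]: (21.54+16.57)/2 × 1.5 = 28.5825
  [5.5→6.5]: (16.57+13.91)/2 × 1 = 15.24
  Sum = 169.47 µg/mL·h
Extrapolated tail: C_last / k_e = 13.91 / 0.175 = 79.486
AUC_0→∞ = 169.47 + 79.486 = 248.956 µg/mL·h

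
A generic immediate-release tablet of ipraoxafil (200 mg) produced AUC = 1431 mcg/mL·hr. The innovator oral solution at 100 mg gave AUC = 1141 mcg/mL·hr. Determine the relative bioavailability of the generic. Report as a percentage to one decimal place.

F_rel = 62.7%

F_rel = (AUC_test/D_test) / (AUC_ref/D_ref)
      = (1431/200) / (1141/100)
      = 7.155 / 11.41 = 0.6271 = 62.71%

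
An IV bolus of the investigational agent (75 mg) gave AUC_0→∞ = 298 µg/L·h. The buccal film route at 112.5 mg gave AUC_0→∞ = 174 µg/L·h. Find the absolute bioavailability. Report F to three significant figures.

F = (AUC_ev / D_ev) / (AUC_iv / D_iv)
  = (174/112.5) / (298/75)
  = 1.54667 / 3.97333 = 0.3893

F = 0.389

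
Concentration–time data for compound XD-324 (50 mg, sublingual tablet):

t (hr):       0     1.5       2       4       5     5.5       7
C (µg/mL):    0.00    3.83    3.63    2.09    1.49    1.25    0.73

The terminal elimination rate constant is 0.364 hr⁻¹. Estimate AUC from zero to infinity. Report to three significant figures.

AUC = 16.4 µg/mL·hr

Trapezoidal AUC_0→7:
  [0→1.5]: (0.00+3.83)/2 × 1.5 = 2.8725
  [1.5→2]: (3.83+3.63)/2 × 0.5 = 1.865
  [2→4]: (3.63+2.09)/2 × 2 = 5.72
  [4→5]: (2.09+1.49)/2 × 1 = 1.79
  [5→5.5]: (1.49+1.25)/2 × 0.5 = 0.685
  [5.5→7]: (1.25+0.73)/2 × 1.5 = 1.485
  Sum = 14.4175 µg/mL·hr
Extrapolated tail: C_last / k_e = 0.73 / 0.364 = 2.005
AUC_0→∞ = 14.4175 + 2.005 = 16.4225 µg/mL·hr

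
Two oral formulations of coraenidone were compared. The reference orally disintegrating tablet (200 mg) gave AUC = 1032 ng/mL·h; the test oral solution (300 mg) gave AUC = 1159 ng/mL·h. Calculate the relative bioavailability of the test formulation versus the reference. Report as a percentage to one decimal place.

F_rel = (AUC_test/D_test) / (AUC_ref/D_ref)
      = (1159/300) / (1032/200)
      = 3.86333 / 5.16 = 0.7487 = 74.87%

F_rel = 74.9%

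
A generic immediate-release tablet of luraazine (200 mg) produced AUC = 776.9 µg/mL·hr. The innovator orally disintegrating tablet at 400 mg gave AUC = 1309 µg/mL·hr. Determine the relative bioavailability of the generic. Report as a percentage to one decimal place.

F_rel = 118.7%

F_rel = (AUC_test/D_test) / (AUC_ref/D_ref)
      = (776.9/200) / (1309/400)
      = 3.8845 / 3.2725 = 1.1870 = 118.70%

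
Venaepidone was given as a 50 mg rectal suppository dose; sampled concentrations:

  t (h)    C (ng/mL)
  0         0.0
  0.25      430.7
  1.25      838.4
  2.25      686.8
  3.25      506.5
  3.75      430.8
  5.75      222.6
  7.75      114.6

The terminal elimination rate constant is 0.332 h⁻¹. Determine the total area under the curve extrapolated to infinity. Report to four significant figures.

AUC = 3618 ng/mL·h

Trapezoidal AUC_0→7.75:
  [0→0.25]: (0.0+430.7)/2 × 0.25 = 53.8375
  [0.25→1.25]: (430.7+838.4)/2 × 1 = 634.55
  [1.25→2.25]: (838.4+686.8)/2 × 1 = 762.6
  [2.25→3.25]: (686.8+506.5)/2 × 1 = 596.65
  [3.25→3.75]: (506.5+430.8)/2 × 0.5 = 234.325
  [3.75→5.75]: (430.8+222.6)/2 × 2 = 653.4
  [5.75→7.75]: (222.6+114.6)/2 × 2 = 337.2
  Sum = 3272.5625 ng/mL·h
Extrapolated tail: C_last / k_e = 114.6 / 0.332 = 345.181
AUC_0→∞ = 3272.5625 + 345.181 = 3617.7435 ng/mL·h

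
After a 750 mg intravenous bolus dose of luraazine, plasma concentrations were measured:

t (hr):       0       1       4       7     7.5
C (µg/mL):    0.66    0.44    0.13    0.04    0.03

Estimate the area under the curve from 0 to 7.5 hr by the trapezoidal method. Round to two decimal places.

AUC = 1.68 µg/mL·hr

Trapezoidal AUC_0→7.5:
  [0→1]: (0.66+0.44)/2 × 1 = 0.55
  [1→4]: (0.44+0.13)/2 × 3 = 0.855
  [4→7]: (0.13+0.04)/2 × 3 = 0.255
  [7→7.5]: (0.04+0.03)/2 × 0.5 = 0.0175
  Sum = 1.6775 µg/mL·hr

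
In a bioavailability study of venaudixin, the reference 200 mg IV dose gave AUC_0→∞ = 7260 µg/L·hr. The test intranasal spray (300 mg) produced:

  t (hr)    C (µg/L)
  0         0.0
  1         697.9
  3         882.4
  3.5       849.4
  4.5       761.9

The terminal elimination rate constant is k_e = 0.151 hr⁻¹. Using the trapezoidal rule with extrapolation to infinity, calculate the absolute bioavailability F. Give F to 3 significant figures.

F = 0.754

Trapezoidal AUC_0→4.5 (intranasal spray):
  [0→1]: (0.0+697.9)/2 × 1 = 348.95
  [1→3]: (697.9+882.4)/2 × 2 = 1580.3
  [3→3.5]: (882.4+849.4)/2 × 0.5 = 432.95
  [3.5→4.5]: (849.4+761.9)/2 × 1 = 805.65
  Sum = 3167.85 µg/L·hr
Tail: C_last/k_e = 761.9/0.151 = 5045.695
AUC_0→∞ (intranasal spray) = 3167.85 + 5045.695 = 8213.545 µg/L·hr
F = (AUC_ev/D_ev)/(AUC_iv/D_iv) = (8213.545/300)/(7260/200) = 27.3785/36.3 = 0.7542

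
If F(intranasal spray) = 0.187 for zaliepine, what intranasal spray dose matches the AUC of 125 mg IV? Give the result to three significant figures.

For equal systemic exposure: F × D_ev = D_iv
D_ev = D_iv / F = 125 / 0.187 = 668.449 mg

D_intranasal = 668 mg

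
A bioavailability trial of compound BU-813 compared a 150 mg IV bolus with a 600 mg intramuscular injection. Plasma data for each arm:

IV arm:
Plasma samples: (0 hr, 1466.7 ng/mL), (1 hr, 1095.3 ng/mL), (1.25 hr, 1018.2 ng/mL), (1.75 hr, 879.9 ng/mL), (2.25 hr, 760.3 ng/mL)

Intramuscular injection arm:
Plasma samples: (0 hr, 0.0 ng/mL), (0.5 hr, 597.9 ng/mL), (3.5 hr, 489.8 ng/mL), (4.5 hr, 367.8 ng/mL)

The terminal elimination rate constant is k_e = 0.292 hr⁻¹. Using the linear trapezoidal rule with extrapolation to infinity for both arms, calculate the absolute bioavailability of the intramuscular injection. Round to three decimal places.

F = 0.172

Trapezoidal AUC_0→2.25 (IV):
  [0→1]: (1466.7+1095.3)/2 × 1 = 1281.0
  [1→1.25]: (1095.3+1018.2)/2 × 0.25 = 264.1875
  [1.25→1.75]: (1018.2+879.9)/2 × 0.5 = 474.525
  [1.75→2.25]: (879.9+760.3)/2 × 0.5 = 410.05
  Sum = 2429.7625 ng/mL·hr
IV tail: 760.3/0.292 = 2603.767; AUC_iv,0→∞ = 2429.7625 + 2603.767 = 5033.5295 ng/mL·hr
Trapezoidal AUC_0→4.5 (intramuscular injection):
  [0→0.5]: (0.0+597.9)/2 × 0.5 = 149.475
  [0.5→3.5]: (597.9+489.8)/2 × 3 = 1631.55
  [3.5→4.5]: (489.8+367.8)/2 × 1 = 428.8
  Sum = 2209.825 ng/mL·hr
intramuscular injection tail: 367.8/0.292 = 1259.589; AUC_ev,0→∞ = 2209.825 + 1259.589 = 3469.414 ng/mL·hr
F = (AUC_ev/D_ev)/(AUC_iv/D_iv) = (3469.414/600)/(5033.5295/150) = 5.78236/33.5569 = 0.1723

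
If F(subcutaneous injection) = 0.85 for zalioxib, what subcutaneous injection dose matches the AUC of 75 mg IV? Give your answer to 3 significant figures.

D_subcutaneous = 88.2 mg

For equal systemic exposure: F × D_ev = D_iv
D_ev = D_iv / F = 75 / 0.85 = 88.2353 mg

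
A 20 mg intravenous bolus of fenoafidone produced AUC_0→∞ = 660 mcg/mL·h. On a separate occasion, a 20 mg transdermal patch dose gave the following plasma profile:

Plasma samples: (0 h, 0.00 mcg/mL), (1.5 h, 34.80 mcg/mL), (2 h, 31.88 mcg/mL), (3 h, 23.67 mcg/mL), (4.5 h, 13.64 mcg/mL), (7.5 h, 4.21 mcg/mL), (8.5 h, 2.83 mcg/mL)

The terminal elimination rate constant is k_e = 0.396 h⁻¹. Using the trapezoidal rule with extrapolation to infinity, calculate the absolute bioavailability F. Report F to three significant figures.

F = 0.206

Trapezoidal AUC_0→8.5 (transdermal patch):
  [0→1.5]: (0.00+34.80)/2 × 1.5 = 26.1
  [1.5→2]: (34.80+31.88)/2 × 0.5 = 16.67
  [2→3]: (31.88+23.67)/2 × 1 = 27.775
  [3→4.5]: (23.67+13.64)/2 × 1.5 = 27.9825
  [4.5→7.5]: (13.64+4.21)/2 × 3 = 26.775
  [7.5→8.5]: (4.21+2.83)/2 × 1 = 3.52
  Sum = 128.8225 mcg/mL·h
Tail: C_last/k_e = 2.83/0.396 = 7.146
AUC_0→∞ (transdermal patch) = 128.8225 + 7.146 = 135.9685 mcg/mL·h
F = (AUC_ev/D_ev)/(AUC_iv/D_iv) = (135.9685/20)/(660/20) = 6.798425/33 = 0.2060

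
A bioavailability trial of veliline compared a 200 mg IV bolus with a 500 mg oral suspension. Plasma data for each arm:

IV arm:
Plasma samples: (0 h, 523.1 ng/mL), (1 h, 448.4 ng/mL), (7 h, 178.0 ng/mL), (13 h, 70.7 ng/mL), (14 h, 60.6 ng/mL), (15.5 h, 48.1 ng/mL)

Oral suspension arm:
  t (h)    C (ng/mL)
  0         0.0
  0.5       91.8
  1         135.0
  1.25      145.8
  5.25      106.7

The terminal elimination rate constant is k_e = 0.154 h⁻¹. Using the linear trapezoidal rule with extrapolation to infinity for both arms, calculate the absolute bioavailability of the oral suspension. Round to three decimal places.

Trapezoidal AUC_0→15.5 (IV):
  [0→1]: (523.1+448.4)/2 × 1 = 485.75
  [1→7]: (448.4+178.0)/2 × 6 = 1879.2
  [7→13]: (178.0+70.7)/2 × 6 = 746.1
  [13→14]: (70.7+60.6)/2 × 1 = 65.65
  [14→15.5]: (60.6+48.1)/2 × 1.5 = 81.525
  Sum = 3258.225 ng/mL·h
IV tail: 48.1/0.154 = 312.338; AUC_iv,0→∞ = 3258.225 + 312.338 = 3570.563 ng/mL·h
Trapezoidal AUC_0→5.25 (oral suspension):
  [0→0.5]: (0.0+91.8)/2 × 0.5 = 22.95
  [0.5→1]: (91.8+135.0)/2 × 0.5 = 56.7
  [1→1.25]: (135.0+145.8)/2 × 0.25 = 35.1
  [1.25→5.25]: (145.8+106.7)/2 × 4 = 505.0
  Sum = 619.75 ng/mL·h
oral suspension tail: 106.7/0.154 = 692.857; AUC_ev,0→∞ = 619.75 + 692.857 = 1312.607 ng/mL·h
F = (AUC_ev/D_ev)/(AUC_iv/D_iv) = (1312.607/500)/(3570.563/200) = 2.625214/17.852815 = 0.1470

F = 0.147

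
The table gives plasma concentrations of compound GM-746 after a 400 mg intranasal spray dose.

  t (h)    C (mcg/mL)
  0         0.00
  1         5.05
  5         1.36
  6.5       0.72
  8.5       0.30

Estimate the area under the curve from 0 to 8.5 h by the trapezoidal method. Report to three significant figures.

AUC = 17.9 mcg/mL·h

Trapezoidal AUC_0→8.5:
  [0→1]: (0.00+5.05)/2 × 1 = 2.525
  [1→5]: (5.05+1.36)/2 × 4 = 12.82
  [5→6.5]: (1.36+0.72)/2 × 1.5 = 1.56
  [6.5→8.5]: (0.72+0.30)/2 × 2 = 1.02
  Sum = 17.925 mcg/mL·h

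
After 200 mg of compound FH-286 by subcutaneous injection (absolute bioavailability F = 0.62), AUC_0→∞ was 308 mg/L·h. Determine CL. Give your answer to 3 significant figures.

CL = F × Dose / AUC_0→∞
   = 0.62 × 200 / 308 = 0.402597 L/h

CL = 0.403 L/h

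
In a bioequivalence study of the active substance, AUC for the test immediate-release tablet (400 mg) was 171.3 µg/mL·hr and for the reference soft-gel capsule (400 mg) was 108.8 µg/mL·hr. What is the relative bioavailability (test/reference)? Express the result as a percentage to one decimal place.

F_rel = (AUC_test/D_test) / (AUC_ref/D_ref)
      = (171.3/400) / (108.8/400)
      = 0.42825 / 0.272 = 1.5744 = 157.44%

F_rel = 157.4%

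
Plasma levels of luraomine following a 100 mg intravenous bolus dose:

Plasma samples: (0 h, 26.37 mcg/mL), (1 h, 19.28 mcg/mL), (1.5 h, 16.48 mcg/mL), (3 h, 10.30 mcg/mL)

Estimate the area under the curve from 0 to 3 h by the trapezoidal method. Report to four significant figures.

Trapezoidal AUC_0→3:
  [0→1]: (26.37+19.28)/2 × 1 = 22.825
  [1→1.5]: (19.28+16.48)/2 × 0.5 = 8.94
  [1.5→3]: (16.48+10.30)/2 × 1.5 = 20.085
  Sum = 51.85 mcg/mL·h

AUC = 51.85 mcg/mL·h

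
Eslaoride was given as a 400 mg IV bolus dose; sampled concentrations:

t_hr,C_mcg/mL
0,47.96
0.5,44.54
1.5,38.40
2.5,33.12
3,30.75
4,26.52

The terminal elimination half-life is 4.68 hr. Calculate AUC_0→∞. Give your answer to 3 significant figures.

Trapezoidal AUC_0→4:
  [0→0.5]: (47.96+44.54)/2 × 0.5 = 23.125
  [0.5→1.5]: (44.54+38.40)/2 × 1 = 41.47
  [1.5→2.5]: (38.40+33.12)/2 × 1 = 35.76
  [2.5→3]: (33.12+30.75)/2 × 0.5 = 15.9675
  [3→4]: (30.75+26.52)/2 × 1 = 28.635
  Sum = 144.9575 mcg/mL·hr
k_e = ln2 / t½ = 0.693147 / 4.68 = 0.1481 hr^-1
Extrapolated tail: C_last / k_e = 26.52 / 0.1481 = 179.068
AUC_0→∞ = 144.9575 + 179.068 = 324.0255 mcg/mL·hr

AUC = 324 mcg/mL·hr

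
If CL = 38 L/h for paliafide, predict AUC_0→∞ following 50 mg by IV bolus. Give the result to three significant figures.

AUC = 1.32 mg/L·h

AUC_0→∞ = Dose_iv / CL
        = 50 / 38 = 1.31579 mg/L·h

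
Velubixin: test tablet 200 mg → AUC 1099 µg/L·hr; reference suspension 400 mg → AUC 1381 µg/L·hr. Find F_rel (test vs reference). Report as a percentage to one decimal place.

F_rel = 159.2%

F_rel = (AUC_test/D_test) / (AUC_ref/D_ref)
      = (1099/200) / (1381/400)
      = 5.495 / 3.4525 = 1.5916 = 159.16%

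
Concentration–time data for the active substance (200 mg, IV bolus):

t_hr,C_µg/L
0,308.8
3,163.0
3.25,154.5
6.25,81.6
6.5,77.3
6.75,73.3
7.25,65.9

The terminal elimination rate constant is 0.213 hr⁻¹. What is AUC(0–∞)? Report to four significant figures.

AUC = 1484 µg/L·hr

Trapezoidal AUC_0→7.25:
  [0→3]: (308.8+163.0)/2 × 3 = 707.7
  [3→3.25]: (163.0+154.5)/2 × 0.25 = 39.6875
  [3.25→6.25]: (154.5+81.6)/2 × 3 = 354.15
  [6.25→6.5]: (81.6+77.3)/2 × 0.25 = 19.8625
  [6.5→6.75]: (77.3+73.3)/2 × 0.25 = 18.825
  [6.75→7.25]: (73.3+65.9)/2 × 0.5 = 34.8
  Sum = 1175.025 µg/L·hr
Extrapolated tail: C_last / k_e = 65.9 / 0.213 = 309.390
AUC_0→∞ = 1175.025 + 309.390 = 1484.415 µg/L·hr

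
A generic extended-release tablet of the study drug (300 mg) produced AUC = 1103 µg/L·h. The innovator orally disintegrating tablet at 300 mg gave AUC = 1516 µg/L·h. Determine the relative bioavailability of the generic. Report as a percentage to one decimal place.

F_rel = (AUC_test/D_test) / (AUC_ref/D_ref)
      = (1103/300) / (1516/300)
      = 3.67667 / 5.05333 = 0.7276 = 72.76%

F_rel = 72.8%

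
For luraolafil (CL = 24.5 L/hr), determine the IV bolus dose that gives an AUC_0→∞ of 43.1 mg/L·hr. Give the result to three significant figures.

Dose = 1060 mg

Dose_iv = CL × AUC_0→∞
     = 24.5 × 43.1 = 1055.95 mg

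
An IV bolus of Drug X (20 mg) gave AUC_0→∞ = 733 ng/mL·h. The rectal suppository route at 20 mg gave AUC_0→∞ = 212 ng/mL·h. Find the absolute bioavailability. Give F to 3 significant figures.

F = (AUC_ev / D_ev) / (AUC_iv / D_iv)
  = (212/20) / (733/20)
  = 10.6 / 36.65 = 0.2892

F = 0.289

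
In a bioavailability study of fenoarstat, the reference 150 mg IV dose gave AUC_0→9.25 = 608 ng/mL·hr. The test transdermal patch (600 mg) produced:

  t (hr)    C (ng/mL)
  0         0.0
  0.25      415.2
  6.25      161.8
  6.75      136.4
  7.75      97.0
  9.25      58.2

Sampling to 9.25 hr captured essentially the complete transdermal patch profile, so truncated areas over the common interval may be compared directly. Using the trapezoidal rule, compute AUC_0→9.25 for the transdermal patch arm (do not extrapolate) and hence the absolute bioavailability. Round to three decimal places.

F = 0.860

Trapezoidal AUC_0→9.25 (transdermal patch):
  [0→0.25]: (0.0+415.2)/2 × 0.25 = 51.9
  [0.25→6.25]: (415.2+161.8)/2 × 6 = 1731.0
  [6.25→6.75]: (161.8+136.4)/2 × 0.5 = 74.55
  [6.75→7.75]: (136.4+97.0)/2 × 1 = 116.7
  [7.75→9.25]: (97.0+58.2)/2 × 1.5 = 116.4
  Sum = 2090.55 ng/mL·hr
F = (AUC_ev/D_ev)/(AUC_iv/D_iv) = (2090.55/600)/(608/150) = 3.48425/4.05333 = 0.8596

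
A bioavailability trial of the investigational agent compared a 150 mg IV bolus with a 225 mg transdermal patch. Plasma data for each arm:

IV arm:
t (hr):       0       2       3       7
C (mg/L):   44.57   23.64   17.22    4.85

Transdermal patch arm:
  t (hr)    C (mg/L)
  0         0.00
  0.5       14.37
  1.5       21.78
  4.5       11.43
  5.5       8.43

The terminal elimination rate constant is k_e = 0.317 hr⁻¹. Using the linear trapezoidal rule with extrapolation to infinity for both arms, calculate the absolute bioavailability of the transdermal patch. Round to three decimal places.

Trapezoidal AUC_0→7 (IV):
  [0→2]: (44.57+23.64)/2 × 2 = 68.21
  [2→3]: (23.64+17.22)/2 × 1 = 20.43
  [3→7]: (17.22+4.85)/2 × 4 = 44.14
  Sum = 132.78 mg/L·hr
IV tail: 4.85/0.317 = 15.300; AUC_iv,0→∞ = 132.78 + 15.300 = 148.08 mg/L·hr
Trapezoidal AUC_0→5.5 (transdermal patch):
  [0→0.5]: (0.00+14.37)/2 × 0.5 = 3.5925
  [0.5→1.5]: (14.37+21.78)/2 × 1 = 18.075
  [1.5→4.5]: (21.78+11.43)/2 × 3 = 49.815
  [4.5→5.5]: (11.43+8.43)/2 × 1 = 9.93
  Sum = 81.4125 mg/L·hr
transdermal patch tail: 8.43/0.317 = 26.593; AUC_ev,0→∞ = 81.4125 + 26.593 = 108.0055 mg/L·hr
F = (AUC_ev/D_ev)/(AUC_iv/D_iv) = (108.0055/225)/(148.08/150) = 0.480024/0.9872 = 0.4862

F = 0.486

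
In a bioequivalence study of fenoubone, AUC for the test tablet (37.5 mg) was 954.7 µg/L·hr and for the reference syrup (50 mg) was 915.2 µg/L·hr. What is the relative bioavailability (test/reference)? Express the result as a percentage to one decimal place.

F_rel = (AUC_test/D_test) / (AUC_ref/D_ref)
      = (954.7/37.5) / (915.2/50)
      = 25.4587 / 18.304 = 1.3909 = 139.09%

F_rel = 139.1%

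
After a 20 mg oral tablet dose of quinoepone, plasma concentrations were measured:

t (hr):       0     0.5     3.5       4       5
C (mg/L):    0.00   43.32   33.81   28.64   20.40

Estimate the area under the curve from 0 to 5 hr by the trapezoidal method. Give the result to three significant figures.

AUC = 167 mg/L·hr

Trapezoidal AUC_0→5:
  [0→0.5]: (0.00+43.32)/2 × 0.5 = 10.83
  [0.5→3.5]: (43.32+33.81)/2 × 3 = 115.695
  [3.5→4]: (33.81+28.64)/2 × 0.5 = 15.6125
  [4→5]: (28.64+20.40)/2 × 1 = 24.52
  Sum = 166.6575 mg/L·hr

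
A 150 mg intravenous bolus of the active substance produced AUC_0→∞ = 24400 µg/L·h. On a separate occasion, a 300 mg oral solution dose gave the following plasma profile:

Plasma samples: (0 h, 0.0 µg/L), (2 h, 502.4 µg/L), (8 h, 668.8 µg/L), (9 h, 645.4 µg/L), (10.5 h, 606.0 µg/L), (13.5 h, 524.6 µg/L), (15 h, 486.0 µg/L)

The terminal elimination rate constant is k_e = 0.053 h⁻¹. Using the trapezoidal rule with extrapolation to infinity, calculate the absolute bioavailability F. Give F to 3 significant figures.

Trapezoidal AUC_0→15 (oral solution):
  [0→2]: (0.0+502.4)/2 × 2 = 502.4
  [2→8]: (502.4+668.8)/2 × 6 = 3513.6
  [8→9]: (668.8+645.4)/2 × 1 = 657.1
  [9→10.5]: (645.4+606.0)/2 × 1.5 = 938.55
  [10.5→13.5]: (606.0+524.6)/2 × 3 = 1695.9
  [13.5→15]: (524.6+486.0)/2 × 1.5 = 757.95
  Sum = 8065.5 µg/L·h
Tail: C_last/k_e = 486.0/0.053 = 9169.811
AUC_0→∞ (oral solution) = 8065.5 + 9169.811 = 17235.311 µg/L·h
F = (AUC_ev/D_ev)/(AUC_iv/D_iv) = (17235.311/300)/(24400/150) = 57.451/162.667 = 0.3532

F = 0.353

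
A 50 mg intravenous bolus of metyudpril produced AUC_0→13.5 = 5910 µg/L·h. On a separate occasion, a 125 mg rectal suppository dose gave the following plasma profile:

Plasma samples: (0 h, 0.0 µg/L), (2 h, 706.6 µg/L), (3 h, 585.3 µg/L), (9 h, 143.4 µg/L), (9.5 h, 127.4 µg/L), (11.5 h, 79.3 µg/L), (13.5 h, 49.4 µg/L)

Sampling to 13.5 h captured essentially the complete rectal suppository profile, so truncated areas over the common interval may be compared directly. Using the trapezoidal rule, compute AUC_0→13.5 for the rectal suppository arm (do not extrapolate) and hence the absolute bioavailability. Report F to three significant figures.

F = 0.267

Trapezoidal AUC_0→13.5 (rectal suppository):
  [0→2]: (0.0+706.6)/2 × 2 = 706.6
  [2→3]: (706.6+585.3)/2 × 1 = 645.95
  [3→9]: (585.3+143.4)/2 × 6 = 2186.1
  [9→9.5]: (143.4+127.4)/2 × 0.5 = 67.7
  [9.5→11.5]: (127.4+79.3)/2 × 2 = 206.7
  [11.5→13.5]: (79.3+49.4)/2 × 2 = 128.7
  Sum = 3941.75 µg/L·h
F = (AUC_ev/D_ev)/(AUC_iv/D_iv) = (3941.75/125)/(5910/50) = 31.534/118.2 = 0.2668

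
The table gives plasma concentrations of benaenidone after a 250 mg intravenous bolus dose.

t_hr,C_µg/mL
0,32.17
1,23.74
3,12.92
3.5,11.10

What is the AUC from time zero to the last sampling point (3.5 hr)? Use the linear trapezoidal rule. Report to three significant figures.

AUC = 70.6 µg/mL·hr

Trapezoidal AUC_0→3.5:
  [0→1]: (32.17+23.74)/2 × 1 = 27.955
  [1→3]: (23.74+12.92)/2 × 2 = 36.66
  [3→3.5]: (12.92+11.10)/2 × 0.5 = 6.005
  Sum = 70.62 µg/mL·hr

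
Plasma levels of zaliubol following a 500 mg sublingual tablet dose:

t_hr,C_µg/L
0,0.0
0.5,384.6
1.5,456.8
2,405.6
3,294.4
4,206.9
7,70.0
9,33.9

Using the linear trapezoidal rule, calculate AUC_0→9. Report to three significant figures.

Trapezoidal AUC_0→9:
  [0→0.5]: (0.0+384.6)/2 × 0.5 = 96.15
  [0.5→1.5]: (384.6+456.8)/2 × 1 = 420.7
  [1.5→2]: (456.8+405.6)/2 × 0.5 = 215.6
  [2→3]: (405.6+294.4)/2 × 1 = 350.0
  [3→4]: (294.4+206.9)/2 × 1 = 250.65
  [4→7]: (206.9+70.0)/2 × 3 = 415.35
  [7→9]: (70.0+33.9)/2 × 2 = 103.9
  Sum = 1852.35 µg/L·hr

AUC = 1850 µg/L·hr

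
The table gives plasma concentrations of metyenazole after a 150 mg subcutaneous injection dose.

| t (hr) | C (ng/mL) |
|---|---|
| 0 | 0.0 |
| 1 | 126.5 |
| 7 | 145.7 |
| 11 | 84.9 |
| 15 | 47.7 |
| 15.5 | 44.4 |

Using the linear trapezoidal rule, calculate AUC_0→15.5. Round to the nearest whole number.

Trapezoidal AUC_0→15.5:
  [0→1]: (0.0+126.5)/2 × 1 = 63.25
  [1→7]: (126.5+145.7)/2 × 6 = 816.6
  [7→11]: (145.7+84.9)/2 × 4 = 461.2
  [11→15]: (84.9+47.7)/2 × 4 = 265.2
  [15→15.5]: (47.7+44.4)/2 × 0.5 = 23.025
  Sum = 1629.275 ng/mL·hr

AUC = 1629 ng/mL·hr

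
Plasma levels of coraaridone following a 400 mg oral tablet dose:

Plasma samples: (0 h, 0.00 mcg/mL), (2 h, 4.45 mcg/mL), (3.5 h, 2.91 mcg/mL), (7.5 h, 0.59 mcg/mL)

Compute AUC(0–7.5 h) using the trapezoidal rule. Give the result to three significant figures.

Trapezoidal AUC_0→7.5:
  [0→2]: (0.00+4.45)/2 × 2 = 4.45
  [2→3.5]: (4.45+2.91)/2 × 1.5 = 5.52
  [3.5→7.5]: (2.91+0.59)/2 × 4 = 7.0
  Sum = 16.97 mcg/mL·h

AUC = 17.0 mcg/mL·h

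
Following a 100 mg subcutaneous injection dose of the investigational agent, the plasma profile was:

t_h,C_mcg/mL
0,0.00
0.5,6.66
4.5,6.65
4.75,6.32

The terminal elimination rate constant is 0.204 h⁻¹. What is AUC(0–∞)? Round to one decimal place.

AUC = 60.9 mcg/mL·h

Trapezoidal AUC_0→4.75:
  [0→0.5]: (0.00+6.66)/2 × 0.5 = 1.665
  [0.5→4.5]: (6.66+6.65)/2 × 4 = 26.62
  [4.5→4.75]: (6.65+6.32)/2 × 0.25 = 1.62125
  Sum = 29.90625 mcg/mL·h
Extrapolated tail: C_last / k_e = 6.32 / 0.204 = 30.980
AUC_0→∞ = 29.90625 + 30.980 = 60.88625 mcg/mL·h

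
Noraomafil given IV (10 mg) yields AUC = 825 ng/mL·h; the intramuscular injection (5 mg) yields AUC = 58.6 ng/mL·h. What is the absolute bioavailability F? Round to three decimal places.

F = 0.142

F = (AUC_ev / D_ev) / (AUC_iv / D_iv)
  = (58.6/5) / (825/10)
  = 11.72 / 82.5 = 0.1421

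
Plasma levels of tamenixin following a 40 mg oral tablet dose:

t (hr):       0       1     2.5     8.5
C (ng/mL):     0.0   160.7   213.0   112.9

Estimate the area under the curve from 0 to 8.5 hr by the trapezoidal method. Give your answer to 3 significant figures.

AUC = 1340 ng/mL·hr

Trapezoidal AUC_0→8.5:
  [0→1]: (0.0+160.7)/2 × 1 = 80.35
  [1→2.5]: (160.7+213.0)/2 × 1.5 = 280.275
  [2.5→8.5]: (213.0+112.9)/2 × 6 = 977.7
  Sum = 1338.325 ng/mL·hr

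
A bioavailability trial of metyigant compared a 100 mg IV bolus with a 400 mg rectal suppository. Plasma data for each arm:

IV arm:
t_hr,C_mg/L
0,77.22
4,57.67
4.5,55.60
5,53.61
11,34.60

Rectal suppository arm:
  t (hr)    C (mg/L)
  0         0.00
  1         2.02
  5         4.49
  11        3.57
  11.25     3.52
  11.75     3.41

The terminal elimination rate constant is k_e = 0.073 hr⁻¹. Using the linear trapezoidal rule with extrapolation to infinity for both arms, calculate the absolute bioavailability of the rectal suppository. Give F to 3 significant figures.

Trapezoidal AUC_0→11 (IV):
  [0→4]: (77.22+57.67)/2 × 4 = 269.78
  [4→4.5]: (57.67+55.60)/2 × 0.5 = 28.3175
  [4.5→5]: (55.60+53.61)/2 × 0.5 = 27.3025
  [5→11]: (53.61+34.60)/2 × 6 = 264.63
  Sum = 590.03 mg/L·hr
IV tail: 34.60/0.073 = 473.973; AUC_iv,0→∞ = 590.03 + 473.973 = 1064.003 mg/L·hr
Trapezoidal AUC_0→11.75 (rectal suppository):
  [0→1]: (0.00+2.02)/2 × 1 = 1.01
  [1→5]: (2.02+4.49)/2 × 4 = 13.02
  [5→11]: (4.49+3.57)/2 × 6 = 24.18
  [11→11.25]: (3.57+3.52)/2 × 0.25 = 0.88625
  [11.25→11.75]: (3.52+3.41)/2 × 0.5 = 1.7325
  Sum = 40.82875 mg/L·hr
rectal suppository tail: 3.41/0.073 = 46.712; AUC_ev,0→∞ = 40.82875 + 46.712 = 87.54075 mg/L·hr
F = (AUC_ev/D_ev)/(AUC_iv/D_iv) = (87.54075/400)/(1064.003/100) = 0.218852/10.64003 = 0.0206

F = 0.0206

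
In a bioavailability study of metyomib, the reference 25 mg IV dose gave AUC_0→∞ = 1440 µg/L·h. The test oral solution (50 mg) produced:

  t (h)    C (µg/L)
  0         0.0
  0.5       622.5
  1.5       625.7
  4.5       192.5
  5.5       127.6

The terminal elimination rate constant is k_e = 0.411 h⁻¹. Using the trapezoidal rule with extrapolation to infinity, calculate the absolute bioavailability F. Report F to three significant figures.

Trapezoidal AUC_0→5.5 (oral solution):
  [0→0.5]: (0.0+622.5)/2 × 0.5 = 155.625
  [0.5→1.5]: (622.5+625.7)/2 × 1 = 624.1
  [1.5→4.5]: (625.7+192.5)/2 × 3 = 1227.3
  [4.5→5.5]: (192.5+127.6)/2 × 1 = 160.05
  Sum = 2167.075 µg/L·h
Tail: C_last/k_e = 127.6/0.411 = 310.462
AUC_0→∞ (oral solution) = 2167.075 + 310.462 = 2477.537 µg/L·h
F = (AUC_ev/D_ev)/(AUC_iv/D_iv) = (2477.537/50)/(1440/25) = 49.55074/57.6 = 0.8603

F = 0.860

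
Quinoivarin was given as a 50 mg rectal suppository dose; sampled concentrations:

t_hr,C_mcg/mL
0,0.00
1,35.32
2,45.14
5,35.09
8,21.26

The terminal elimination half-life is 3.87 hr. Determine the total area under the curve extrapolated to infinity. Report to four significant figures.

AUC = 381.5 mcg/mL·hr

Trapezoidal AUC_0→8:
  [0→1]: (0.00+35.32)/2 × 1 = 17.66
  [1→2]: (35.32+45.14)/2 × 1 = 40.23
  [2→5]: (45.14+35.09)/2 × 3 = 120.345
  [5→8]: (35.09+21.26)/2 × 3 = 84.525
  Sum = 262.76 mcg/mL·hr
k_e = ln2 / t½ = 0.693147 / 3.87 = 0.1791 hr^-1
Extrapolated tail: C_last / k_e = 21.26 / 0.1791 = 118.705
AUC_0→∞ = 262.76 + 118.705 = 381.465 mcg/mL·hr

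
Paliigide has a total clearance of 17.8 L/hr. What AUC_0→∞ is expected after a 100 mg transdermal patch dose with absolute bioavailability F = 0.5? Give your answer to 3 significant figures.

AUC_0→∞ = F × Dose / CL
        = 0.5 × 100 / 17.8 = 2.80899 mg/L·hr

AUC = 2.81 mg/L·hr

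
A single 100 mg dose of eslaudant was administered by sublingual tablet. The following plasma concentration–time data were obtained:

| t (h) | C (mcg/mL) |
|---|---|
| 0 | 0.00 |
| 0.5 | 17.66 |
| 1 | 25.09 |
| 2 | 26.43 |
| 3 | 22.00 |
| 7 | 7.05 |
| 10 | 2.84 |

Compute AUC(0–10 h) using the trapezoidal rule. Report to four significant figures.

AUC = 138.0 mcg/mL·h

Trapezoidal AUC_0→10:
  [0→0.5]: (0.00+17.66)/2 × 0.5 = 4.415
  [0.5→1]: (17.66+25.09)/2 × 0.5 = 10.6875
  [1→2]: (25.09+26.43)/2 × 1 = 25.76
  [2→3]: (26.43+22.00)/2 × 1 = 24.215
  [3→7]: (22.00+7.05)/2 × 4 = 58.1
  [7→10]: (7.05+2.84)/2 × 3 = 14.835
  Sum = 138.0125 mcg/mL·h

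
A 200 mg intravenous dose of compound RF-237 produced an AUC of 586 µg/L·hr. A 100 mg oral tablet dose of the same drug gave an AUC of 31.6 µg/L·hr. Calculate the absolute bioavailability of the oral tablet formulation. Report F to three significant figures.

F = 0.108

F = (AUC_ev / D_ev) / (AUC_iv / D_iv)
  = (31.6/100) / (586/200)
  = 0.316 / 2.93 = 0.1078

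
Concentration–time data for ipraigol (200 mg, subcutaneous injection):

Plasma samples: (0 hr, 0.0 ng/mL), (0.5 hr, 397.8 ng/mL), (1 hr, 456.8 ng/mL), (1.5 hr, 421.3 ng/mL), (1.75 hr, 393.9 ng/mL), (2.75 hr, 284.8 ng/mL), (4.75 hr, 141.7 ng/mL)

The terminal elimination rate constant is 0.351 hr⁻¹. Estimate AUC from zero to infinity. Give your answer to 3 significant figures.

AUC = 1800 ng/mL·hr

Trapezoidal AUC_0→4.75:
  [0→0.5]: (0.0+397.8)/2 × 0.5 = 99.45
  [0.5→1]: (397.8+456.8)/2 × 0.5 = 213.65
  [1→1.5]: (456.8+421.3)/2 × 0.5 = 219.525
  [1.5→1.75]: (421.3+393.9)/2 × 0.25 = 101.9
  [1.75→2.75]: (393.9+284.8)/2 × 1 = 339.35
  [2.75→4.75]: (284.8+141.7)/2 × 2 = 426.5
  Sum = 1400.375 ng/mL·hr
Extrapolated tail: C_last / k_e = 141.7 / 0.351 = 403.704
AUC_0→∞ = 1400.375 + 403.704 = 1804.079 ng/mL·hr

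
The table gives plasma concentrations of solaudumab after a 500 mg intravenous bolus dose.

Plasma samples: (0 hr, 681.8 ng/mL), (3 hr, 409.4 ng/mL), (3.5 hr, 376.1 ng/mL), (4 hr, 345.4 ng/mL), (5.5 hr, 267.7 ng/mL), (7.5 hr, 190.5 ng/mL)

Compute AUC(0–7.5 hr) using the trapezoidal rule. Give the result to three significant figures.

Trapezoidal AUC_0→7.5:
  [0→3]: (681.8+409.4)/2 × 3 = 1636.8
  [3→3.5]: (409.4+376.1)/2 × 0.5 = 196.375
  [3.5→4]: (376.1+345.4)/2 × 0.5 = 180.375
  [4→5.5]: (345.4+267.7)/2 × 1.5 = 459.825
  [5.5→7.5]: (267.7+190.5)/2 × 2 = 458.2
  Sum = 2931.575 ng/mL·hr

AUC = 2930 ng/mL·hr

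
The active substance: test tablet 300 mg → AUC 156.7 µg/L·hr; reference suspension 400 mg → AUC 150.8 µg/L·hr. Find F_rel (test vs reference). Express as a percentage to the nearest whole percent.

F_rel = 139%

F_rel = (AUC_test/D_test) / (AUC_ref/D_ref)
      = (156.7/300) / (150.8/400)
      = 0.522333 / 0.377 = 1.3855 = 138.55%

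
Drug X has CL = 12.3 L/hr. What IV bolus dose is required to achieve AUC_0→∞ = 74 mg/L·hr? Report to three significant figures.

Dose = 910 mg

Dose_iv = CL × AUC_0→∞
     = 12.3 × 74 = 910.2 mg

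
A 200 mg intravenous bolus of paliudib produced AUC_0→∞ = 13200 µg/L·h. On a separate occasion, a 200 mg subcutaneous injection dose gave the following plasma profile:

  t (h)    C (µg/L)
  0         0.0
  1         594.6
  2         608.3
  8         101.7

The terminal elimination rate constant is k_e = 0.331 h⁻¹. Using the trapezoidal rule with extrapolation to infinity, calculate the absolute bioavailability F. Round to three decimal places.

F = 0.253

Trapezoidal AUC_0→8 (subcutaneous injection):
  [0→1]: (0.0+594.6)/2 × 1 = 297.3
  [1→2]: (594.6+608.3)/2 × 1 = 601.45
  [2→8]: (608.3+101.7)/2 × 6 = 2130.0
  Sum = 3028.75 µg/L·h
Tail: C_last/k_e = 101.7/0.331 = 307.251
AUC_0→∞ (subcutaneous injection) = 3028.75 + 307.251 = 3336.001 µg/L·h
F = (AUC_ev/D_ev)/(AUC_iv/D_iv) = (3336.001/200)/(13200/200) = 16.680005/66 = 0.2527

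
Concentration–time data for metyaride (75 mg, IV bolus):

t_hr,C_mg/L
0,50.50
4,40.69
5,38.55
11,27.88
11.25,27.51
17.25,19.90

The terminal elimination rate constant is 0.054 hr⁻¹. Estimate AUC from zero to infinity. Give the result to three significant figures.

AUC = 939 mg/L·hr

Trapezoidal AUC_0→17.25:
  [0→4]: (50.50+40.69)/2 × 4 = 182.38
  [4→5]: (40.69+38.55)/2 × 1 = 39.62
  [5→11]: (38.55+27.88)/2 × 6 = 199.29
  [11→11.25]: (27.88+27.51)/2 × 0.25 = 6.92375
  [11.25→17.25]: (27.51+19.90)/2 × 6 = 142.23
  Sum = 570.44375 mg/L·hr
Extrapolated tail: C_last / k_e = 19.90 / 0.054 = 368.519
AUC_0→∞ = 570.44375 + 368.519 = 938.96275 mg/L·hr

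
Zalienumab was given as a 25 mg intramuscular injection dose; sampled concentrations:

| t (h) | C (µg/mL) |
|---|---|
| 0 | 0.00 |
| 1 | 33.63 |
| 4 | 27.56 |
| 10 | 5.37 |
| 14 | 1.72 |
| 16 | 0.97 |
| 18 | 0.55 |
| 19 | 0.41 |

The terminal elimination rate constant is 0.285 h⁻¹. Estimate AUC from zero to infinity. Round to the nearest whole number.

AUC = 228 µg/mL·h

Trapezoidal AUC_0→19:
  [0→1]: (0.00+33.63)/2 × 1 = 16.815
  [1→4]: (33.63+27.56)/2 × 3 = 91.785
  [4→10]: (27.56+5.37)/2 × 6 = 98.79
  [10→14]: (5.37+1.72)/2 × 4 = 14.18
  [14→16]: (1.72+0.97)/2 × 2 = 2.69
  [16→18]: (0.97+0.55)/2 × 2 = 1.52
  [18→19]: (0.55+0.41)/2 × 1 = 0.48
  Sum = 226.26 µg/mL·h
Extrapolated tail: C_last / k_e = 0.41 / 0.285 = 1.439
AUC_0→∞ = 226.26 + 1.439 = 227.699 µg/mL·h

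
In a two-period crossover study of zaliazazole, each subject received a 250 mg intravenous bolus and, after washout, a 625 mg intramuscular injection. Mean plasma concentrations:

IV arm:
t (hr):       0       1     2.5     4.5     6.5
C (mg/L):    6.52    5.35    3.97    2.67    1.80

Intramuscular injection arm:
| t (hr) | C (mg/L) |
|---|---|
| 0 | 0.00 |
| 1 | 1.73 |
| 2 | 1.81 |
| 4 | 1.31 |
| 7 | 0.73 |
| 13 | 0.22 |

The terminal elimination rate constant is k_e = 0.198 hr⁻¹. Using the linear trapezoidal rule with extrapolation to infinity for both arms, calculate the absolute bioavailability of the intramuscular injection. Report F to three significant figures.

F = 0.154

Trapezoidal AUC_0→6.5 (IV):
  [0→1]: (6.52+5.35)/2 × 1 = 5.935
  [1→2.5]: (5.35+3.97)/2 × 1.5 = 6.99
  [2.5→4.5]: (3.97+2.67)/2 × 2 = 6.64
  [4.5→6.5]: (2.67+1.80)/2 × 2 = 4.47
  Sum = 24.035 mg/L·hr
IV tail: 1.80/0.198 = 9.091; AUC_iv,0→∞ = 24.035 + 9.091 = 33.126 mg/L·hr
Trapezoidal AUC_0→13 (intramuscular injection):
  [0→1]: (0.00+1.73)/2 × 1 = 0.865
  [1→2]: (1.73+1.81)/2 × 1 = 1.77
  [2→4]: (1.81+1.31)/2 × 2 = 3.12
  [4→7]: (1.31+0.73)/2 × 3 = 3.06
  [7→13]: (0.73+0.22)/2 × 6 = 2.85
  Sum = 11.665 mg/L·hr
intramuscular injection tail: 0.22/0.198 = 1.111; AUC_ev,0→∞ = 11.665 + 1.111 = 12.776 mg/L·hr
F = (AUC_ev/D_ev)/(AUC_iv/D_iv) = (12.776/625)/(33.126/250) = 0.0204416/0.132504 = 0.1543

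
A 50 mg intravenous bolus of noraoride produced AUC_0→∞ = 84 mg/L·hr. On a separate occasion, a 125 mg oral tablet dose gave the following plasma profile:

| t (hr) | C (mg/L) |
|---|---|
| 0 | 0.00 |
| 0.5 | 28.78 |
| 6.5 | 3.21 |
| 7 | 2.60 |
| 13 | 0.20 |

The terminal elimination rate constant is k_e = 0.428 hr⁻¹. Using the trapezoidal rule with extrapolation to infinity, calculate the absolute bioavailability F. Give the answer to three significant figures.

Trapezoidal AUC_0→13 (oral tablet):
  [0→0.5]: (0.00+28.78)/2 × 0.5 = 7.195
  [0.5→6.5]: (28.78+3.21)/2 × 6 = 95.97
  [6.5→7]: (3.21+2.60)/2 × 0.5 = 1.4525
  [7→13]: (2.60+0.20)/2 × 6 = 8.4
  Sum = 113.0175 mg/L·hr
Tail: C_last/k_e = 0.20/0.428 = 0.467
AUC_0→∞ (oral tablet) = 113.0175 + 0.467 = 113.4845 mg/L·hr
F = (AUC_ev/D_ev)/(AUC_iv/D_iv) = (113.4845/125)/(84/50) = 0.907876/1.68 = 0.5404

F = 0.540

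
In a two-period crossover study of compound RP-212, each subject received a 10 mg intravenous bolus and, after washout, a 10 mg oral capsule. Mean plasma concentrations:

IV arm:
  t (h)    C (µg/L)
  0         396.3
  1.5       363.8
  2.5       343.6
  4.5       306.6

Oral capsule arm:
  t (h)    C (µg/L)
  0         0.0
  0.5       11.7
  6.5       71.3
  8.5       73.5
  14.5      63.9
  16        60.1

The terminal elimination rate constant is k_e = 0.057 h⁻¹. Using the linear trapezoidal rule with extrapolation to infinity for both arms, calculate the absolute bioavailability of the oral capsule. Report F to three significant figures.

Trapezoidal AUC_0→4.5 (IV):
  [0→1.5]: (396.3+363.8)/2 × 1.5 = 570.075
  [1.5→2.5]: (363.8+343.6)/2 × 1 = 353.7
  [2.5→4.5]: (343.6+306.6)/2 × 2 = 650.2
  Sum = 1573.975 µg/L·h
IV tail: 306.6/0.057 = 5378.947; AUC_iv,0→∞ = 1573.975 + 5378.947 = 6952.922 µg/L·h
Trapezoidal AUC_0→16 (oral capsule):
  [0→0.5]: (0.0+11.7)/2 × 0.5 = 2.925
  [0.5→6.5]: (11.7+71.3)/2 × 6 = 249.0
  [6.5→8.5]: (71.3+73.5)/2 × 2 = 144.8
  [8.5→14.5]: (73.5+63.9)/2 × 6 = 412.2
  [14.5→16]: (63.9+60.1)/2 × 1.5 = 93.0
  Sum = 901.925 µg/L·h
oral capsule tail: 60.1/0.057 = 1054.386; AUC_ev,0→∞ = 901.925 + 1054.386 = 1956.311 µg/L·h
F = (AUC_ev/D_ev)/(AUC_iv/D_iv) = (1956.311/10)/(6952.922/10) = 195.6311/695.2922 = 0.2814

F = 0.281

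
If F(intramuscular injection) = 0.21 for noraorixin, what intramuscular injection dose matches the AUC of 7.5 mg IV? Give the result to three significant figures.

D_intramuscular = 35.7 mg

For equal systemic exposure: F × D_ev = D_iv
D_ev = D_iv / F = 7.5 / 0.21 = 35.7143 mg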